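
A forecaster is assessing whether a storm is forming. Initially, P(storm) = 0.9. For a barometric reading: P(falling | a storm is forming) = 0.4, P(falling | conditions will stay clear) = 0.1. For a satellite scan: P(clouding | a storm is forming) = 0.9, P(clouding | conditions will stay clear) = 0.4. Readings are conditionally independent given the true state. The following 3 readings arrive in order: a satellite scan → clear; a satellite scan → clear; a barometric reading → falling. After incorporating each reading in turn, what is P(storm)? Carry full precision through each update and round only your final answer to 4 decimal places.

Apply Bayes' rule sequentially, carrying P(storm) forward.
After a satellite scan='clear': P(storm) = 0.1·0.9000 / (0.1·0.9000 + 0.6·0.1000) ≈ 0.6000
After a satellite scan='clear': P(storm) = 0.1·0.6000 / (0.1·0.6000 + 0.6·0.4000) ≈ 0.2000
After a barometric reading='falling': P(storm) = 0.4·0.2000 / (0.4·0.2000 + 0.1·0.8000) ≈ 0.5000

0.5000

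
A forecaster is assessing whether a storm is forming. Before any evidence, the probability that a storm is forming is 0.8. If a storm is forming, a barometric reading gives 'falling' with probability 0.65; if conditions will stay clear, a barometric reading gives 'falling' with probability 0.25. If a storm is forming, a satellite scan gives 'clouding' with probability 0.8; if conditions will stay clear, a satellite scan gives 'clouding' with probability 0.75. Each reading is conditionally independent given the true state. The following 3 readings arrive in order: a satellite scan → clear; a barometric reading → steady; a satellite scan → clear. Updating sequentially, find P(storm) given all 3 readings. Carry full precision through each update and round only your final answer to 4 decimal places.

After a satellite scan='clear': P(storm) = 0.2·0.8000 / (0.2·0.8000 + 0.25·0.2000) ≈ 0.7619
After a barometric reading='steady': P(storm) = 0.35·0.7619 / (0.35·0.7619 + 0.75·0.2381) ≈ 0.5989
After a satellite scan='clear': P(storm) = 0.2·0.5989 / (0.2·0.5989 + 0.25·0.4011) ≈ 0.5443

0.5443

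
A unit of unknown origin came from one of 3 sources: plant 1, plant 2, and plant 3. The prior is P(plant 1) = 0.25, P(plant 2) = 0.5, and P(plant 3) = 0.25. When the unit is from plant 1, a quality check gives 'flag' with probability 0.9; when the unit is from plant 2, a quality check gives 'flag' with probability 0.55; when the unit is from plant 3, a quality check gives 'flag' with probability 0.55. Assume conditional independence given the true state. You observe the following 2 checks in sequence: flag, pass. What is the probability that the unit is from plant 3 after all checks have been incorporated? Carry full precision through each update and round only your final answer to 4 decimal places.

0.2973

After 'flag': normaliser = 0.9·0.2500 + 0.55·0.5000 + 0.55·0.2500; P(plant 1) ≈ 0.3529, P(plant 2) ≈ 0.4314, P(plant 3) ≈ 0.2157
After 'pass': normaliser = 0.1·0.3529 + 0.45·0.4314 + 0.45·0.2157; P(plant 1) ≈ 0.1081, P(plant 2) ≈ 0.5946, P(plant 3) ≈ 0.2973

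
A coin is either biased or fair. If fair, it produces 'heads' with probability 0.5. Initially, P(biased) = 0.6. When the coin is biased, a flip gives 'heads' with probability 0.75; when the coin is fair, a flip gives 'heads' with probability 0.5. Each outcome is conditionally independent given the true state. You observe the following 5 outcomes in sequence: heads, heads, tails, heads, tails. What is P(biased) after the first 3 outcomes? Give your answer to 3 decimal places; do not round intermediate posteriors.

Apply Bayes' rule sequentially, carrying P(biased) forward.
After 'heads': P(biased) = 0.75·0.6000 / (0.75·0.6000 + 0.5·0.4000) ≈ 0.6923
After 'heads': P(biased) = 0.75·0.6923 / (0.75·0.6923 + 0.5·0.3077) ≈ 0.7714
After 'tails': P(biased) = 0.25·0.7714 / (0.25·0.7714 + 0.5·0.2286) ≈ 0.6279

0.628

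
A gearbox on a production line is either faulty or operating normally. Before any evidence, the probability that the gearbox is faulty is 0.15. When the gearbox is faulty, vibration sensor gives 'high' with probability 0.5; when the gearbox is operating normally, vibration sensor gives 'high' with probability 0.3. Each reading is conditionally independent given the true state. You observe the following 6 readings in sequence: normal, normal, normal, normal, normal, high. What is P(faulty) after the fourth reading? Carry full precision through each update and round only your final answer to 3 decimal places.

0.044

Each posterior becomes the prior for the next update.
After 'normal': P(faulty) = 0.5·0.1500 / (0.5·0.1500 + 0.7·0.8500) ≈ 0.1119
After 'normal': P(faulty) = 0.5·0.1119 / (0.5·0.1119 + 0.7·0.8881) ≈ 0.0826
After 'normal': P(faulty) = 0.5·0.0826 / (0.5·0.0826 + 0.7·0.9174) ≈ 0.0604
After 'normal': P(faulty) = 0.5·0.0604 / (0.5·0.0604 + 0.7·0.9396) ≈ 0.0439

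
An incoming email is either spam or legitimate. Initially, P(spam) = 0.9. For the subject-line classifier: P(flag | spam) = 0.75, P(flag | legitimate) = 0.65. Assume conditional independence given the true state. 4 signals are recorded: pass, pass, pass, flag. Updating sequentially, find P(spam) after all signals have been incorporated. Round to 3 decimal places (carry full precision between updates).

0.791

Each posterior becomes the prior for the next update.
After 'pass': P(spam) = 0.25·0.9000 / (0.25·0.9000 + 0.35·0.1000) ≈ 0.8654
After 'pass': P(spam) = 0.25·0.8654 / (0.25·0.8654 + 0.35·0.1346) ≈ 0.8212
After 'pass': P(spam) = 0.25·0.8212 / (0.25·0.8212 + 0.35·0.1788) ≈ 0.7663
After 'flag': P(spam) = 0.75·0.7663 / (0.75·0.7663 + 0.65·0.2337) ≈ 0.7910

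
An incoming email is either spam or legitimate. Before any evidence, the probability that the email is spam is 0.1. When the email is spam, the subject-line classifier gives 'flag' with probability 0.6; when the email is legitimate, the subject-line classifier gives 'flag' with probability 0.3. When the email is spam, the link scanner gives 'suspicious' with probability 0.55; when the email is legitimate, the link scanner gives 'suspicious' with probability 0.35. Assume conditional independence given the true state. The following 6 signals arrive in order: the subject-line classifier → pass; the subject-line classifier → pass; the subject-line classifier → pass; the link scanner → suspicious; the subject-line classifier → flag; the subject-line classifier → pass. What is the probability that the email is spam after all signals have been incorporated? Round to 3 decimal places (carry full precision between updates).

0.036

After the subject-line classifier='pass': P(spam) = 0.4·0.1000 / (0.4·0.1000 + 0.7·0.9000) ≈ 0.0597
After the subject-line classifier='pass': P(spam) = 0.4·0.0597 / (0.4·0.0597 + 0.7·0.9403) ≈ 0.0350
After the subject-line classifier='pass': P(spam) = 0.4·0.0350 / (0.4·0.0350 + 0.7·0.9650) ≈ 0.0203
After the link scanner='suspicious': P(spam) = 0.55·0.0203 / (0.55·0.0203 + 0.35·0.9797) ≈ 0.0316
After the subject-line classifier='flag': P(spam) = 0.6·0.0316 / (0.6·0.0316 + 0.3·0.9684) ≈ 0.0612
After the subject-line classifier='pass': P(spam) = 0.4·0.0612 / (0.4·0.0612 + 0.7·0.9388) ≈ 0.0359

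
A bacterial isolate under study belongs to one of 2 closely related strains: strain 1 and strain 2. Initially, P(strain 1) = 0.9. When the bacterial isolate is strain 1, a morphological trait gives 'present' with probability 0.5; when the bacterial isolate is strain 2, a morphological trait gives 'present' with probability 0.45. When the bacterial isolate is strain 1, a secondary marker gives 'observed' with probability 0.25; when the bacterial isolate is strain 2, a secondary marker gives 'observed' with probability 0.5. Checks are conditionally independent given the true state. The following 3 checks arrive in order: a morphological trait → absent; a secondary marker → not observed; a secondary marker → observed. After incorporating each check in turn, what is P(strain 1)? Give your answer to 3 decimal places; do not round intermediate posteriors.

0.860

Apply Bayes' rule sequentially, carrying P(strain 1) forward.
After a morphological trait='absent': P(strain 1) = 0.5·0.9000 / (0.5·0.9000 + 0.55·0.1000) ≈ 0.8911
After a secondary marker='not observed': P(strain 1) = 0.75·0.8911 / (0.75·0.8911 + 0.5·0.1089) ≈ 0.9247
After a secondary marker='observed': P(strain 1) = 0.25·0.9247 / (0.25·0.9247 + 0.5·0.0753) ≈ 0.8599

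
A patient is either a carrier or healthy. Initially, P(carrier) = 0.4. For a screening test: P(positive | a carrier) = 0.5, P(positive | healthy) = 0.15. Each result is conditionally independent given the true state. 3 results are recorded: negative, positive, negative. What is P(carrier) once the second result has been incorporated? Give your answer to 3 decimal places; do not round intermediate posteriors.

After 'negative': P(carrier) = 0.5·0.4000 / (0.5·0.4000 + 0.85·0.6000) ≈ 0.2817
After 'positive': P(carrier) = 0.5·0.2817 / (0.5·0.2817 + 0.15·0.7183) ≈ 0.5666

0.567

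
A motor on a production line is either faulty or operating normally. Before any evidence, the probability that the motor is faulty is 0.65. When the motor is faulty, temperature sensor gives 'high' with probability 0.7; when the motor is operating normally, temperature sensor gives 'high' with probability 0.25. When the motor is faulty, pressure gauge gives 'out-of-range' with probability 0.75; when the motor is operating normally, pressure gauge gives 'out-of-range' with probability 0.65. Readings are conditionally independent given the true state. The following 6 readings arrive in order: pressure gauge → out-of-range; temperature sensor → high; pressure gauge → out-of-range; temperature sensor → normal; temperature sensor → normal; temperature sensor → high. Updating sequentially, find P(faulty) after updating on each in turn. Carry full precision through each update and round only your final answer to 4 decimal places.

0.7562

After pressure gauge='out-of-range': P(faulty) = 0.75·0.6500 / (0.75·0.6500 + 0.65·0.3500) ≈ 0.6818
After temperature sensor='high': P(faulty) = 0.7·0.6818 / (0.7·0.6818 + 0.25·0.3182) ≈ 0.8571
After pressure gauge='out-of-range': P(faulty) = 0.75·0.8571 / (0.75·0.8571 + 0.65·0.1429) ≈ 0.8738
After temperature sensor='normal': P(faulty) = 0.3·0.8738 / (0.3·0.8738 + 0.75·0.1262) ≈ 0.7347
After temperature sensor='normal': P(faulty) = 0.3·0.7347 / (0.3·0.7347 + 0.75·0.2653) ≈ 0.5255
After temperature sensor='high': P(faulty) = 0.7·0.5255 / (0.7·0.5255 + 0.25·0.4745) ≈ 0.7562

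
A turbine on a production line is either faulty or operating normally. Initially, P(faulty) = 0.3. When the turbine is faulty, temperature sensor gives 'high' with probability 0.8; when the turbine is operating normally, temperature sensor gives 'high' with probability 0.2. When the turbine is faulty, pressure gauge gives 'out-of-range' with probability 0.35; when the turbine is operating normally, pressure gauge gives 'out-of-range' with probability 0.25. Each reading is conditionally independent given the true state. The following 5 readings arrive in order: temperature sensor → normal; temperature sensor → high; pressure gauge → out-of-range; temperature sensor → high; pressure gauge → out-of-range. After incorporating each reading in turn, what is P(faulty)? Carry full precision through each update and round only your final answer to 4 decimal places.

After temperature sensor='normal': P(faulty) = 0.2·0.3000 / (0.2·0.3000 + 0.8·0.7000) ≈ 0.0968
After temperature sensor='high': P(faulty) = 0.8·0.0968 / (0.8·0.0968 + 0.2·0.9032) ≈ 0.3000
After pressure gauge='out-of-range': P(faulty) = 0.35·0.3000 / (0.35·0.3000 + 0.25·0.7000) ≈ 0.3750
After temperature sensor='high': P(faulty) = 0.8·0.3750 / (0.8·0.3750 + 0.2·0.6250) ≈ 0.7059
After pressure gauge='out-of-range': P(faulty) = 0.35·0.7059 / (0.35·0.7059 + 0.25·0.2941) ≈ 0.7706

0.7706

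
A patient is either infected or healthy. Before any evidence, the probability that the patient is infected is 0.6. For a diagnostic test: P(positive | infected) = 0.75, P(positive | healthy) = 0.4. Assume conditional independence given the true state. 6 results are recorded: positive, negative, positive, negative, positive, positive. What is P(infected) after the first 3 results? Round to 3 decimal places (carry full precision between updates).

0.687

After 'positive': P(infected) = 0.75·0.6000 / (0.75·0.6000 + 0.4·0.4000) ≈ 0.7377
After 'negative': P(infected) = 0.25·0.7377 / (0.25·0.7377 + 0.6·0.2623) ≈ 0.5396
After 'positive': P(infected) = 0.75·0.5396 / (0.75·0.5396 + 0.4·0.4604) ≈ 0.6872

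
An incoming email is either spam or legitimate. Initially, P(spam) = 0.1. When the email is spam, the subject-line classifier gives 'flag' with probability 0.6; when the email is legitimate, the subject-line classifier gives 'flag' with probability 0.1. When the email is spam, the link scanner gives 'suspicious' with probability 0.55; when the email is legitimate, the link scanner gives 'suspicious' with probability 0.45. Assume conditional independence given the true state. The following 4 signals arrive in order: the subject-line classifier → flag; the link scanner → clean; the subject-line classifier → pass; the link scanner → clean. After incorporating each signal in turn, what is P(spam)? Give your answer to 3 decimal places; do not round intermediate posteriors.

0.166

After the subject-line classifier='flag': P(spam) = 0.6·0.1000 / (0.6·0.1000 + 0.1·0.9000) ≈ 0.4000
After the link scanner='clean': P(spam) = 0.45·0.4000 / (0.45·0.4000 + 0.55·0.6000) ≈ 0.3529
After the subject-line classifier='pass': P(spam) = 0.4·0.3529 / (0.4·0.3529 + 0.9·0.6471) ≈ 0.1951
After the link scanner='clean': P(spam) = 0.45·0.1951 / (0.45·0.1951 + 0.55·0.8049) ≈ 0.1655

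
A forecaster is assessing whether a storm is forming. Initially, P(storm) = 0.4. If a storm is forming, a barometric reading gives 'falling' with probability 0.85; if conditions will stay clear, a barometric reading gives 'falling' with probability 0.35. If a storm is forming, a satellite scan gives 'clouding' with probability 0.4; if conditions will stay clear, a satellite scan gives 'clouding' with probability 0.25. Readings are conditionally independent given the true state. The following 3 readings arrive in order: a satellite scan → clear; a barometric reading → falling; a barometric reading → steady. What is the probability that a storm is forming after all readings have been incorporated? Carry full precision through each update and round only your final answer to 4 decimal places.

After a satellite scan='clear': P(storm) = 0.6·0.4000 / (0.6·0.4000 + 0.75·0.6000) ≈ 0.3478
After a barometric reading='falling': P(storm) = 0.85·0.3478 / (0.85·0.3478 + 0.35·0.6522) ≈ 0.5643
After a barometric reading='steady': P(storm) = 0.15·0.5643 / (0.15·0.5643 + 0.65·0.4357) ≈ 0.2301

0.2301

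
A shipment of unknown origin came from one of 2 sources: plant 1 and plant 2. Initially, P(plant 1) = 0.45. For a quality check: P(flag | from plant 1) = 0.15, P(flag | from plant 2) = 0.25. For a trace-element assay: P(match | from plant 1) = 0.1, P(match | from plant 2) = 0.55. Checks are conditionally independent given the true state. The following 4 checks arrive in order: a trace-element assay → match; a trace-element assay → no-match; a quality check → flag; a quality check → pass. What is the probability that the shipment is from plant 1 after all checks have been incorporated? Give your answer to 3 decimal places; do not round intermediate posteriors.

0.168

Each posterior becomes the prior for the next update.
After a trace-element assay='match': P(plant 1) = 0.1·0.4500 / (0.1·0.4500 + 0.55·0.5500) ≈ 0.1295
After a trace-element assay='no-match': P(plant 1) = 0.9·0.1295 / (0.9·0.1295 + 0.45·0.8705) ≈ 0.2293
After a quality check='flag': P(plant 1) = 0.15·0.2293 / (0.15·0.2293 + 0.25·0.7707) ≈ 0.1515
After a quality check='pass': P(plant 1) = 0.85·0.1515 / (0.85·0.1515 + 0.75·0.8485) ≈ 0.1683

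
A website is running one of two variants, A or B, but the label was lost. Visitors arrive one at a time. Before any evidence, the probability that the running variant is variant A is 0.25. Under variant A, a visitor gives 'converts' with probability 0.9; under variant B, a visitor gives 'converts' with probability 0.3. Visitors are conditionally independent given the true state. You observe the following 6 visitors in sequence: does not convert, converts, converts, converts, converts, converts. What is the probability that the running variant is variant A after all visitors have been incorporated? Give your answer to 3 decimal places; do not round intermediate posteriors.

After 'does not convert': P(A) = 0.1·0.2500 / (0.1·0.2500 + 0.7·0.7500) ≈ 0.0455
After 'converts': P(A) = 0.9·0.0455 / (0.9·0.0455 + 0.3·0.9545) ≈ 0.1250
After 'converts': P(A) = 0.9·0.1250 / (0.9·0.1250 + 0.3·0.8750) ≈ 0.3000
After 'converts': P(A) = 0.9·0.3000 / (0.9·0.3000 + 0.3·0.7000) ≈ 0.5625
After 'converts': P(A) = 0.9·0.5625 / (0.9·0.5625 + 0.3·0.4375) ≈ 0.7941
After 'converts': P(A) = 0.9·0.7941 / (0.9·0.7941 + 0.3·0.2059) ≈ 0.9205

0.920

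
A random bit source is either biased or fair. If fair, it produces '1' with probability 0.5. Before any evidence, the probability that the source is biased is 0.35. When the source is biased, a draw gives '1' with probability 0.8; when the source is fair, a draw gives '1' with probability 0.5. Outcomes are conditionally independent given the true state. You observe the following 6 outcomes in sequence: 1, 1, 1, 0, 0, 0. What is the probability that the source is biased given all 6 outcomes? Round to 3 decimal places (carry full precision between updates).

After '1': P(biased) = 0.8·0.3500 / (0.8·0.3500 + 0.5·0.6500) ≈ 0.4628
After '1': P(biased) = 0.8·0.4628 / (0.8·0.4628 + 0.5·0.5372) ≈ 0.5796
After '1': P(biased) = 0.8·0.5796 / (0.8·0.5796 + 0.5·0.4204) ≈ 0.6880
After '0': P(biased) = 0.2·0.6880 / (0.2·0.6880 + 0.5·0.3120) ≈ 0.4687
After '0': P(biased) = 0.2·0.4687 / (0.2·0.4687 + 0.5·0.5313) ≈ 0.2608
After '0': P(biased) = 0.2·0.2608 / (0.2·0.2608 + 0.5·0.7392) ≈ 0.1237

0.124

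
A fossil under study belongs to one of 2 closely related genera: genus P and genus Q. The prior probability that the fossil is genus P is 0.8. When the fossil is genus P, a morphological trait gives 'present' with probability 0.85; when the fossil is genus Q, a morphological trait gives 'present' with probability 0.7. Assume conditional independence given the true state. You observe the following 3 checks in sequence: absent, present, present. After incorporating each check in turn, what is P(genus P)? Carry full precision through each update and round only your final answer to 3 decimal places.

0.747

After 'absent': P(genus P) = 0.15·0.8000 / (0.15·0.8000 + 0.3·0.2000) ≈ 0.6667
After 'present': P(genus P) = 0.85·0.6667 / (0.85·0.6667 + 0.7·0.3333) ≈ 0.7083
After 'present': P(genus P) = 0.85·0.7083 / (0.85·0.7083 + 0.7·0.2917) ≈ 0.7468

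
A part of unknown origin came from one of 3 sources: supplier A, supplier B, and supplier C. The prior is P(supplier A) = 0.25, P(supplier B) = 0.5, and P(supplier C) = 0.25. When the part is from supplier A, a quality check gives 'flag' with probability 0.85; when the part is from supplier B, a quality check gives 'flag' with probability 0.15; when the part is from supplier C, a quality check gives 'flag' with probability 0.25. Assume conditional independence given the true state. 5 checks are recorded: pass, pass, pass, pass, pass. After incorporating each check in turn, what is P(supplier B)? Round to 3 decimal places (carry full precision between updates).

0.789

After 'pass': normaliser = 0.15·0.2500 + 0.85·0.5000 + 0.75·0.2500; P(supplier A) ≈ 0.0577, P(supplier B) ≈ 0.6538, P(supplier C) ≈ 0.2885
After 'pass': normaliser = 0.15·0.0577 + 0.85·0.6538 + 0.75·0.2885; P(supplier A) ≈ 0.0111, P(supplier B) ≈ 0.7118, P(supplier C) ≈ 0.2771
After 'pass': normaliser = 0.15·0.0111 + 0.85·0.7118 + 0.75·0.2771; P(supplier A) ≈ 0.0020, P(supplier B) ≈ 0.7428, P(supplier C) ≈ 0.2551
After 'pass': normaliser = 0.15·0.0020 + 0.85·0.7428 + 0.75·0.2551; P(supplier A) ≈ 0.0004, P(supplier B) ≈ 0.7671, P(supplier C) ≈ 0.2325
After 'pass': normaliser = 0.15·0.0004 + 0.85·0.7671 + 0.75·0.2325; P(supplier A) ≈ 0.0001, P(supplier B) ≈ 0.7890, P(supplier C) ≈ 0.2110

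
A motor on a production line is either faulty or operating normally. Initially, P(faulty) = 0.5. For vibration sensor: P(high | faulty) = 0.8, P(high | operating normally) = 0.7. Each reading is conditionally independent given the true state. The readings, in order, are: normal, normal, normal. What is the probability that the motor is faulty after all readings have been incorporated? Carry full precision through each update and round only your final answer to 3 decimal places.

0.229

After 'normal': P(faulty) = 0.2·0.5000 / (0.2·0.5000 + 0.3·0.5000) ≈ 0.4000
After 'normal': P(faulty) = 0.2·0.4000 / (0.2·0.4000 + 0.3·0.6000) ≈ 0.3077
After 'normal': P(faulty) = 0.2·0.3077 / (0.2·0.3077 + 0.3·0.6923) ≈ 0.2286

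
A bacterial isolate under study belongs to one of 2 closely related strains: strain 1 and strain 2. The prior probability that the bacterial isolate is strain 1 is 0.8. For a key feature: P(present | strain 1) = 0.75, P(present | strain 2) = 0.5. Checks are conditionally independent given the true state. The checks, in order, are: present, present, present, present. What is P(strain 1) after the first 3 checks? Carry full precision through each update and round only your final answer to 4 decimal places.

0.9310

After 'present': P(strain 1) = 0.75·0.8000 / (0.75·0.8000 + 0.5·0.2000) ≈ 0.8571
After 'present': P(strain 1) = 0.75·0.8571 / (0.75·0.8571 + 0.5·0.1429) ≈ 0.9000
After 'present': P(strain 1) = 0.75·0.9000 / (0.75·0.9000 + 0.5·0.1000) ≈ 0.9310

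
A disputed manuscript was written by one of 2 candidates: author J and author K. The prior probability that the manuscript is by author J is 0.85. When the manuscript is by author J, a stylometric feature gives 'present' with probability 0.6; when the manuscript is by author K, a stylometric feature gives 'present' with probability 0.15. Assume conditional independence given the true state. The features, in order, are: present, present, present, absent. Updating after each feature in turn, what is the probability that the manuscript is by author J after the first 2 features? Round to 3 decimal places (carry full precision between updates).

0.989

After 'present': P(author J) = 0.6·0.8500 / (0.6·0.8500 + 0.15·0.1500) ≈ 0.9577
After 'present': P(author J) = 0.6·0.9577 / (0.6·0.9577 + 0.15·0.0423) ≈ 0.9891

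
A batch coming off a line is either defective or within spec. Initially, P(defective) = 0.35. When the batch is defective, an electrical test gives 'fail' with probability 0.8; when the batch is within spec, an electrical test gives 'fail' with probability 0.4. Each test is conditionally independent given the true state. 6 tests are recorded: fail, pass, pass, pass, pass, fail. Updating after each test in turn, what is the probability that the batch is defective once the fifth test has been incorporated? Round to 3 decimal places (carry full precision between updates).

After 'fail': P(defective) = 0.8·0.3500 / (0.8·0.3500 + 0.4·0.6500) ≈ 0.5185
After 'pass': P(defective) = 0.2·0.5185 / (0.2·0.5185 + 0.6·0.4815) ≈ 0.2642
After 'pass': P(defective) = 0.2·0.2642 / (0.2·0.2642 + 0.6·0.7358) ≈ 0.1069
After 'pass': P(defective) = 0.2·0.1069 / (0.2·0.1069 + 0.6·0.8931) ≈ 0.0384
After 'pass': P(defective) = 0.2·0.0384 / (0.2·0.0384 + 0.6·0.9616) ≈ 0.0131

0.013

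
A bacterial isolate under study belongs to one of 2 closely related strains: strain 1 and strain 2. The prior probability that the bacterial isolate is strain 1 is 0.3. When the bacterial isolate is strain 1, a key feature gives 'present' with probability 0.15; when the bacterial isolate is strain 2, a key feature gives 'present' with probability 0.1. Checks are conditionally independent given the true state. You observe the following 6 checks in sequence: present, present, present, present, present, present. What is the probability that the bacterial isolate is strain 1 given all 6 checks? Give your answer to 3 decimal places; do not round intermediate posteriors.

0.830

After 'present': P(strain 1) = 0.15·0.3000 / (0.15·0.3000 + 0.1·0.7000) ≈ 0.3913
After 'present': P(strain 1) = 0.15·0.3913 / (0.15·0.3913 + 0.1·0.6087) ≈ 0.4909
After 'present': P(strain 1) = 0.15·0.4909 / (0.15·0.4909 + 0.1·0.5091) ≈ 0.5912
After 'present': P(strain 1) = 0.15·0.5912 / (0.15·0.5912 + 0.1·0.4088) ≈ 0.6845
After 'present': P(strain 1) = 0.15·0.6845 / (0.15·0.6845 + 0.1·0.3155) ≈ 0.7650
After 'present': P(strain 1) = 0.15·0.7650 / (0.15·0.7650 + 0.1·0.2350) ≈ 0.8300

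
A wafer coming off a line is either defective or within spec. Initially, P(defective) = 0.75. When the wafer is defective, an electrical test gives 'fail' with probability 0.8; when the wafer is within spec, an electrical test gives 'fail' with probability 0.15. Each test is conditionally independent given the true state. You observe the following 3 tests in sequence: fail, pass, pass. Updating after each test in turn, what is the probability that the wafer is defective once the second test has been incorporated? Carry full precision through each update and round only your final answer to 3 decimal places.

After 'fail': P(defective) = 0.8·0.7500 / (0.8·0.7500 + 0.15·0.2500) ≈ 0.9412
After 'pass': P(defective) = 0.2·0.9412 / (0.2·0.9412 + 0.85·0.0588) ≈ 0.7901

0.790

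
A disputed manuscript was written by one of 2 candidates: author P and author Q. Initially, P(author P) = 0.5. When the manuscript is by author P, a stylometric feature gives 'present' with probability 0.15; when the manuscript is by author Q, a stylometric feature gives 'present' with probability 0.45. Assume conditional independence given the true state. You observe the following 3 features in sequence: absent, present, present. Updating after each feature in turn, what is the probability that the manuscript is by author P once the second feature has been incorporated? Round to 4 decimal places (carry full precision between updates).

After 'absent': P(author P) = 0.85·0.5000 / (0.85·0.5000 + 0.55·0.5000) ≈ 0.6071
After 'present': P(author P) = 0.15·0.6071 / (0.15·0.6071 + 0.45·0.3929) ≈ 0.3400

0.3400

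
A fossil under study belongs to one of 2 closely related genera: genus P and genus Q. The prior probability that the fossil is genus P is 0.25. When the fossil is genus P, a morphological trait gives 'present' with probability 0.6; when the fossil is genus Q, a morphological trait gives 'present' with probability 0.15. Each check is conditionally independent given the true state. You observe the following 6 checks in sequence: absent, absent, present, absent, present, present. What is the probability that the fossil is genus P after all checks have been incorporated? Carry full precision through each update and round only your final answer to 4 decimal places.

0.6898

After 'absent': P(genus P) = 0.4·0.2500 / (0.4·0.2500 + 0.85·0.7500) ≈ 0.1356
After 'absent': P(genus P) = 0.4·0.1356 / (0.4·0.1356 + 0.85·0.8644) ≈ 0.0687
After 'present': P(genus P) = 0.6·0.0687 / (0.6·0.0687 + 0.15·0.9313) ≈ 0.2280
After 'absent': P(genus P) = 0.4·0.2280 / (0.4·0.2280 + 0.85·0.7720) ≈ 0.1220
After 'present': P(genus P) = 0.6·0.1220 / (0.6·0.1220 + 0.15·0.8780) ≈ 0.3572
After 'present': P(genus P) = 0.6·0.3572 / (0.6·0.3572 + 0.15·0.6428) ≈ 0.6898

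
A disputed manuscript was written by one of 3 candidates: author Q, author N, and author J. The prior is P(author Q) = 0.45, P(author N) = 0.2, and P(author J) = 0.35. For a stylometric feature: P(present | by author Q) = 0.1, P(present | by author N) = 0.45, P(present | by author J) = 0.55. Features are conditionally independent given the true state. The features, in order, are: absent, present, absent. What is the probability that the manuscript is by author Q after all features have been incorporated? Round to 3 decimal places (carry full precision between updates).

After 'absent': normaliser = 0.9·0.4500 + 0.55·0.2000 + 0.45·0.3500; P(author Q) ≈ 0.6022, P(author N) ≈ 0.1636, P(author J) ≈ 0.2342
After 'present': normaliser = 0.1·0.6022 + 0.45·0.1636 + 0.55·0.2342; P(author Q) ≈ 0.2293, P(author N) ≈ 0.2803, P(author J) ≈ 0.4904
After 'absent': normaliser = 0.9·0.2293 + 0.55·0.2803 + 0.45·0.4904; P(author Q) ≈ 0.3551, P(author N) ≈ 0.2652, P(author J) ≈ 0.3797

0.355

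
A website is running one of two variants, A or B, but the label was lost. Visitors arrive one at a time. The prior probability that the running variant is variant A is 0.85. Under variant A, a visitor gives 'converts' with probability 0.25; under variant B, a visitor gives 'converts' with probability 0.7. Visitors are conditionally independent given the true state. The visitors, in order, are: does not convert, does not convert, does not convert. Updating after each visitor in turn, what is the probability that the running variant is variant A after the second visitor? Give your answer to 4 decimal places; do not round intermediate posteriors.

0.9725

Apply Bayes' rule sequentially, carrying P(A) forward.
After 'does not convert': P(A) = 0.75·0.8500 / (0.75·0.8500 + 0.3·0.1500) ≈ 0.9341
After 'does not convert': P(A) = 0.75·0.9341 / (0.75·0.9341 + 0.3·0.0659) ≈ 0.9725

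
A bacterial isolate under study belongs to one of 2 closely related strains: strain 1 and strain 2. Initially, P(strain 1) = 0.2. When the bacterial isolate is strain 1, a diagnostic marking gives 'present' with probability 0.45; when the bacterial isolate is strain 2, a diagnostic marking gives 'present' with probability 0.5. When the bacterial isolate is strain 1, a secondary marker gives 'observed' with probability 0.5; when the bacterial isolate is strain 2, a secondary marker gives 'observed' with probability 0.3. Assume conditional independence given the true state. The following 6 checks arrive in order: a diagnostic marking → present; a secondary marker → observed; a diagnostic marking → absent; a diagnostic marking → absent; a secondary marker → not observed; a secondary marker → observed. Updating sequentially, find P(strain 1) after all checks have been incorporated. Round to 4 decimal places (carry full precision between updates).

Apply Bayes' rule sequentially, carrying P(strain 1) forward.
After a diagnostic marking='present': P(strain 1) = 0.45·0.2000 / (0.45·0.2000 + 0.5·0.8000) ≈ 0.1837
After a secondary marker='observed': P(strain 1) = 0.5·0.1837 / (0.5·0.1837 + 0.3·0.8163) ≈ 0.2727
After a diagnostic marking='absent': P(strain 1) = 0.55·0.2727 / (0.55·0.2727 + 0.5·0.7273) ≈ 0.2920
After a diagnostic marking='absent': P(strain 1) = 0.55·0.2920 / (0.55·0.2920 + 0.5·0.7080) ≈ 0.3121
After a secondary marker='not observed': P(strain 1) = 0.5·0.3121 / (0.5·0.3121 + 0.7·0.6879) ≈ 0.2448
After a secondary marker='observed': P(strain 1) = 0.5·0.2448 / (0.5·0.2448 + 0.3·0.7552) ≈ 0.3507

0.3507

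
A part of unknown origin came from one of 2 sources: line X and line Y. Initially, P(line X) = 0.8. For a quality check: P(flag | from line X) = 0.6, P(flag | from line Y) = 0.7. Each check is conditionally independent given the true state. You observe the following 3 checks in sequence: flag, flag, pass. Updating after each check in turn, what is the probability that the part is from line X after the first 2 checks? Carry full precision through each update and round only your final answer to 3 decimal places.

0.746

Each posterior becomes the prior for the next update.
After 'flag': P(line X) = 0.6·0.8000 / (0.6·0.8000 + 0.7·0.2000) ≈ 0.7742
After 'flag': P(line X) = 0.6·0.7742 / (0.6·0.7742 + 0.7·0.2258) ≈ 0.7461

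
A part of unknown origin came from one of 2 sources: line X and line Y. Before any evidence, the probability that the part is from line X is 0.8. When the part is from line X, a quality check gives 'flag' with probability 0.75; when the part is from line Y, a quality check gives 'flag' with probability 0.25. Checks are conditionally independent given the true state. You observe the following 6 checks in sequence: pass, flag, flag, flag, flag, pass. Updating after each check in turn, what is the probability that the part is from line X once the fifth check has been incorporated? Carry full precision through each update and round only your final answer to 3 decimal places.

0.991

After 'pass': P(line X) = 0.25·0.8000 / (0.25·0.8000 + 0.75·0.2000) ≈ 0.5714
After 'flag': P(line X) = 0.75·0.5714 / (0.75·0.5714 + 0.25·0.4286) ≈ 0.8000
After 'flag': P(line X) = 0.75·0.8000 / (0.75·0.8000 + 0.25·0.2000) ≈ 0.9231
After 'flag': P(line X) = 0.75·0.9231 / (0.75·0.9231 + 0.25·0.0769) ≈ 0.9730
After 'flag': P(line X) = 0.75·0.9730 / (0.75·0.9730 + 0.25·0.0270) ≈ 0.9908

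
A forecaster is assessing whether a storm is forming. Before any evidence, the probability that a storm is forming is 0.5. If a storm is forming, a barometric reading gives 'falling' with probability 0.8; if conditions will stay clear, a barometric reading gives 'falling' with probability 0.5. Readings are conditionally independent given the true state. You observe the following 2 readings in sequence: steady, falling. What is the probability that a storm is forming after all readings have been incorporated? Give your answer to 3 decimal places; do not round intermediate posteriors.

0.390

After 'steady': P(storm) = 0.2·0.5000 / (0.2·0.5000 + 0.5·0.5000) ≈ 0.2857
After 'falling': P(storm) = 0.8·0.2857 / (0.8·0.2857 + 0.5·0.7143) ≈ 0.3902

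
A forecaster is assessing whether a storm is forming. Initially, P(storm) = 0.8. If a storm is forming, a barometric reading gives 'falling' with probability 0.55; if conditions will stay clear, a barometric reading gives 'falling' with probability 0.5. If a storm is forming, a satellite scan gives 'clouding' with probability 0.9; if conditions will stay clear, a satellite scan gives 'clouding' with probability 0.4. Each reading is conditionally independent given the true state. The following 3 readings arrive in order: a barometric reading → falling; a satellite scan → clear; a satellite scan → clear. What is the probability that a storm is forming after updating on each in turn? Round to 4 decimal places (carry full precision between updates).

0.1089

Each posterior becomes the prior for the next update.
After a barometric reading='falling': P(storm) = 0.55·0.8000 / (0.55·0.8000 + 0.5·0.2000) ≈ 0.8148
After a satellite scan='clear': P(storm) = 0.1·0.8148 / (0.1·0.8148 + 0.6·0.1852) ≈ 0.4231
After a satellite scan='clear': P(storm) = 0.1·0.4231 / (0.1·0.4231 + 0.6·0.5769) ≈ 0.1089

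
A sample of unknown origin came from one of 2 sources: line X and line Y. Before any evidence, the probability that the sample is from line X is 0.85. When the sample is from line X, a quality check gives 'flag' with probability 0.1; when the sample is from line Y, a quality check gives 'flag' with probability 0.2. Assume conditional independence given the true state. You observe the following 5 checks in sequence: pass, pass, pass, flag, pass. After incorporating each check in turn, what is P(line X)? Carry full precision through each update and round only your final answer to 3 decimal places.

0.819

After 'pass': P(line X) = 0.9·0.8500 / (0.9·0.8500 + 0.8·0.1500) ≈ 0.8644
After 'pass': P(line X) = 0.9·0.8644 / (0.9·0.8644 + 0.8·0.1356) ≈ 0.8776
After 'pass': P(line X) = 0.9·0.8776 / (0.9·0.8776 + 0.8·0.1224) ≈ 0.8897
After 'flag': P(line X) = 0.1·0.8897 / (0.1·0.8897 + 0.2·0.1103) ≈ 0.8014
After 'pass': P(line X) = 0.9·0.8014 / (0.9·0.8014 + 0.8·0.1986) ≈ 0.8194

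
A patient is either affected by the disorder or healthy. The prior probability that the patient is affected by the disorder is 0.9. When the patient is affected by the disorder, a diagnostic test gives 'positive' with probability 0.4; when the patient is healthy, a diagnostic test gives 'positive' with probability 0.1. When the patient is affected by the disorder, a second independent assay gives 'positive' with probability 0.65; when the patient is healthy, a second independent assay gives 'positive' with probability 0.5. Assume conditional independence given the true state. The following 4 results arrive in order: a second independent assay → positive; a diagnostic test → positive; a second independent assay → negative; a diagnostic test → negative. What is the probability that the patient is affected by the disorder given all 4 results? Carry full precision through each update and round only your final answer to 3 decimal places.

0.956

Apply Bayes' rule sequentially, carrying P(affected) forward.
After a second independent assay='positive': P(affected) = 0.65·0.9000 / (0.65·0.9000 + 0.5·0.1000) ≈ 0.9213
After a diagnostic test='positive': P(affected) = 0.4·0.9213 / (0.4·0.9213 + 0.1·0.0787) ≈ 0.9791
After a second independent assay='negative': P(affected) = 0.35·0.9791 / (0.35·0.9791 + 0.5·0.0209) ≈ 0.9704
After a diagnostic test='negative': P(affected) = 0.6·0.9704 / (0.6·0.9704 + 0.9·0.0296) ≈ 0.9562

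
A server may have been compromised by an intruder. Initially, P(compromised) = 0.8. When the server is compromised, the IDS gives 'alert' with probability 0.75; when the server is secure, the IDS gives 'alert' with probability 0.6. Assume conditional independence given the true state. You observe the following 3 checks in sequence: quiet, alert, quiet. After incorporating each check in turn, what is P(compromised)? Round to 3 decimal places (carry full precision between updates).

0.661

After 'quiet': P(compromised) = 0.25·0.8000 / (0.25·0.8000 + 0.4·0.2000) ≈ 0.7143
After 'alert': P(compromised) = 0.75·0.7143 / (0.75·0.7143 + 0.6·0.2857) ≈ 0.7576
After 'quiet': P(compromised) = 0.25·0.7576 / (0.25·0.7576 + 0.4·0.2424) ≈ 0.6614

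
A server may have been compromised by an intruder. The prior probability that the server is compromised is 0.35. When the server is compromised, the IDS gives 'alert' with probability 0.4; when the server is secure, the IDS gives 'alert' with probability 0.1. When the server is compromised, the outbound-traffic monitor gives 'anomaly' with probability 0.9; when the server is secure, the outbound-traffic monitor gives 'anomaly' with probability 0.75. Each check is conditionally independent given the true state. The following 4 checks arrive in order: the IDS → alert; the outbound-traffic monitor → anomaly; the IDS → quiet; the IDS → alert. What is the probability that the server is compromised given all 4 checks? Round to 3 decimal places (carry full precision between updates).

0.873

After the IDS='alert': P(compromised) = 0.4·0.3500 / (0.4·0.3500 + 0.1·0.6500) ≈ 0.6829
After the outbound-traffic monitor='anomaly': P(compromised) = 0.9·0.6829 / (0.9·0.6829 + 0.75·0.3171) ≈ 0.7210
After the IDS='quiet': P(compromised) = 0.6·0.7210 / (0.6·0.7210 + 0.9·0.2790) ≈ 0.6328
After the IDS='alert': P(compromised) = 0.4·0.6328 / (0.4·0.6328 + 0.1·0.3672) ≈ 0.8733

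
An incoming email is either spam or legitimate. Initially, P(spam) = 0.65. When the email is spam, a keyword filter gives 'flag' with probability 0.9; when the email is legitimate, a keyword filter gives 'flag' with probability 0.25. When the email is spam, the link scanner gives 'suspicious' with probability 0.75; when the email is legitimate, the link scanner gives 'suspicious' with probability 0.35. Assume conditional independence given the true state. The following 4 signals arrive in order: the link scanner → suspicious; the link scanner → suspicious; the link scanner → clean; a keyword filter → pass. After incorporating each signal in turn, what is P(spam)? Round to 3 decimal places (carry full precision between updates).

Apply Bayes' rule sequentially, carrying P(spam) forward.
After the link scanner='suspicious': P(spam) = 0.75·0.6500 / (0.75·0.6500 + 0.35·0.3500) ≈ 0.7992
After the link scanner='suspicious': P(spam) = 0.75·0.7992 / (0.75·0.7992 + 0.35·0.2008) ≈ 0.8950
After the link scanner='clean': P(spam) = 0.25·0.8950 / (0.25·0.8950 + 0.65·0.1050) ≈ 0.7663
After a keyword filter='pass': P(spam) = 0.1·0.7663 / (0.1·0.7663 + 0.75·0.2337) ≈ 0.3043

0.304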